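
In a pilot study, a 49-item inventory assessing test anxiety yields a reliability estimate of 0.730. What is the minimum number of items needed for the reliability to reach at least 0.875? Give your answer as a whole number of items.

Rearranging the Spearman-Brown formula for n,
n = r_target (1 − r_old) / [ r_old (1 − r_target) ]
n = 0.875 × (1 − 0.730) / [ 0.730 × (1 − 0.875) ]
n = 0.236250 / 0.091250 ≈ 2.5890
So the test needs 2.5890 × 49 ≈ 126.86 items; rounding up, 127.

127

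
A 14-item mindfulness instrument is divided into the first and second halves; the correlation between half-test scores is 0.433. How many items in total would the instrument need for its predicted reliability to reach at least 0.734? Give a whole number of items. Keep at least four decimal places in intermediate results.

26

r_full = 2(0.433)/(1 + 0.433) = 0.6043
n = r_tgt(1 − r_full) / [r_full(1 − r_tgt)] = 0.734 × 0.3957 / (0.6043 × 0.266) ≈ 1.8069
Required items = 1.8069 × 14 = 25.30, so 26 items.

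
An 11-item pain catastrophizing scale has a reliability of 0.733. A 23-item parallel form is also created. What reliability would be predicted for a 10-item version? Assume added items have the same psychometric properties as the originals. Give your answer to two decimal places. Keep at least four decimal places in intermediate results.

0.71

Only the ratio of lengths matters: n = 10/11 = 0.9091
r_{10} = n·r / (1 + (n − 1)·r) = 0.6664 / 0.9334 ≈ 0.7139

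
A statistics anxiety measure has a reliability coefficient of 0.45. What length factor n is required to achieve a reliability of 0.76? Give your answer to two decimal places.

3.87

n = 0.76(1 − 0.45) / [0.45(1 − 0.76)]
n = 0.4180 / 0.1080 ≈ 3.8704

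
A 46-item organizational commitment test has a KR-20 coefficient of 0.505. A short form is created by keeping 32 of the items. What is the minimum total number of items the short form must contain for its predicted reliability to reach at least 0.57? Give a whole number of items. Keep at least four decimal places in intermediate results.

First, r for the 32-item form: n = 32/46 = 0.6957, so r_32 = 0.6957·0.505/(1 + (0.6957 − 1)·0.505) = 0.4151
Then solve for n' with r_old = 0.4151, r_target = 0.57: n' = 0.57(1 − 0.4151)/[0.4151(1 − 0.57)] = 1.8678
Total items = 1.8678 × 32 = 59.77, rounded up to 60.

60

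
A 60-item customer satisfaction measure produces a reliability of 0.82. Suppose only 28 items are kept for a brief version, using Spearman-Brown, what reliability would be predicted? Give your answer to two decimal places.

Length ratio n = 28/60 = 0.4667
r_new = (0.4667 × 0.82) / (1 + (0.4667 − 1) × 0.82)
     = 0.3827 / 0.5627 = 0.6801

0.68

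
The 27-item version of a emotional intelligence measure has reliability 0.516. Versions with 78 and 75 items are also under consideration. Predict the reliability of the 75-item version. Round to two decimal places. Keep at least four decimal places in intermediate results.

0.75

The 78-item form is not needed; work directly from the 27-item form with n = 75/27 = 2.7778.
r_{75} = n·r / (1 + (n − 1)·r) = 1.4333 / 1.9173 ≈ 0.7476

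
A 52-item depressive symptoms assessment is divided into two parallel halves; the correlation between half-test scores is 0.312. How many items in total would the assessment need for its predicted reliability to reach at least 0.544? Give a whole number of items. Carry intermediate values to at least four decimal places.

69

r_full = 2(0.312)/(1 + 0.312) = 0.4756
Solve Spearman-Brown for n: n = 0.544(1 − 0.4756) / [0.4756(1 − 0.544)] = 1.3154
Required items = 1.3154 × 52 = 68.40, so 69 items.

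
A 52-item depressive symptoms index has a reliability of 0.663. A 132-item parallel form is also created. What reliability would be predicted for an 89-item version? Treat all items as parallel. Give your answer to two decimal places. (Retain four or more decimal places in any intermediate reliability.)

0.77

The 132-item form is not needed; work directly from the 52-item form with n = 89/52 = 1.7115.
r_{89} = n·r / (1 + (n − 1)·r) = 1.1347 / 1.4717 ≈ 0.7710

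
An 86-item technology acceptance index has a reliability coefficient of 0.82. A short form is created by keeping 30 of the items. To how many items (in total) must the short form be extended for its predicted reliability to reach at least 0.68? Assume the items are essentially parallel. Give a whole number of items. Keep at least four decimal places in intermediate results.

Short-form reliability: n = 30/86 = 0.3488; r_30 = n·r/(1+(n−1)r) ≈ 0.6137
Length factor from the short form to reach 0.68: n' = 0.68(1 − 0.6137) / [0.6137(1 − 0.68)] ≈ 1.3376
Total items = 1.3376 × 30 = 40.13, rounded up to 41.

41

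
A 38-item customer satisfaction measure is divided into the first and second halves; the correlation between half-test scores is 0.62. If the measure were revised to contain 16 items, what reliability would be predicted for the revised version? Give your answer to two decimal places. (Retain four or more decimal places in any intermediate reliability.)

0.58

Spearman-Brown correction (n = 2): r_full = 2·0.62/(1 + 0.62) = 0.7654
Length factor from 38 to 16 items: n = 16/38 = 0.4211
r_new = n·r_full / (1 + (n − 1)·r_full) = 0.3223 / 0.5569 ≈ 0.5787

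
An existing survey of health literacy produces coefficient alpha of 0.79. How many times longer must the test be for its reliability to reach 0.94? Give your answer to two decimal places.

Invert Spearman-Brown to solve for n:
n = r*(1 − r) / [ r (1 − r*) ]
n = 0.94(1 − 0.79) / [0.79(1 − 0.94)]
n = 0.1974 / 0.0474 ≈ 4.1646

4.16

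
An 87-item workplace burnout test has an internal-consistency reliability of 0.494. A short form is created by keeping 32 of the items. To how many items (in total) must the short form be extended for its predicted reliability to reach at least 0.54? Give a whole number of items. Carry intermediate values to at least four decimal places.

Short-form reliability: n = 32/87 = 0.3678; r_32 = n·r/(1+(n−1)r) ≈ 0.2642
Length factor from the short form to reach 0.54: n' = 0.54(1 − 0.2642) / [0.2642(1 − 0.54)] ≈ 3.2694
Items = 3.2694 × 32 ≈ 104.62 → 105

105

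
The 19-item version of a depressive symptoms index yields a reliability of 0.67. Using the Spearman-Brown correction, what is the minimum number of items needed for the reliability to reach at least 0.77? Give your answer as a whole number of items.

32

n = [0.77 × 0.33] / [0.67 × 0.23]
n = 0.2541 / 0.1541 ≈ 1.6489
1.6489 × 19 = 31.33 → 32 items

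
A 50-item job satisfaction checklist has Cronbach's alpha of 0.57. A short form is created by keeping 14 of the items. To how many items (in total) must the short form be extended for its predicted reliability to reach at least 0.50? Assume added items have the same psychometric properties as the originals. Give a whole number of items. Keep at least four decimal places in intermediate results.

38

First, r for the 14-item form: n = 14/50 = 0.2800, so r_14 = 0.2800·0.57/(1 + (0.2800 − 1)·0.57) = 0.2707
Length factor from the short form to reach 0.50: n' = 0.50(1 − 0.2707) / [0.2707(1 − 0.50)] ≈ 2.6941
Items = 2.6941 × 14 ≈ 37.72 → 38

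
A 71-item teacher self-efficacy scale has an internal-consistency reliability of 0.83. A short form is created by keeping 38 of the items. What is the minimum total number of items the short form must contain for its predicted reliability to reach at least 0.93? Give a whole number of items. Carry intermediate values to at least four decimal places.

194

Short-form reliability: n = 38/71 = 0.5352; r_38 = n·r/(1+(n−1)r) ≈ 0.7232
Then solve for n' with r_old = 0.7232, r_target = 0.93: n' = 0.93(1 − 0.7232)/[0.7232(1 − 0.93)] = 5.0850
Total items = 5.0850 × 38 = 193.23, rounded up to 194.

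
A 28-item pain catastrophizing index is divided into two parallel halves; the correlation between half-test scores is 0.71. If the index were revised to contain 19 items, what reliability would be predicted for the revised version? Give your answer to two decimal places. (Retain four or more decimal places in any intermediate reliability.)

Spearman-Brown correction (n = 2): r_full = 2·0.71/(1 + 0.71) = 0.8304
Length factor from 28 to 19 items: n = 19/28 = 0.6786
r_new = n·r_full / (1 + (n − 1)·r_full) = 0.5635 / 0.7331 ≈ 0.7687

0.77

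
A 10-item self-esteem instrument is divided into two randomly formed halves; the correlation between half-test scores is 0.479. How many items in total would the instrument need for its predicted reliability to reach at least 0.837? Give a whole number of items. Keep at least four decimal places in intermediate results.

r_full = 2(0.479)/(1 + 0.479) = 0.6477
Solve Spearman-Brown for n: n = 0.837(1 − 0.6477) / [0.6477(1 − 0.837)] = 2.7930
Items = 2.7930 × 10 ≈ 27.93 → 28

28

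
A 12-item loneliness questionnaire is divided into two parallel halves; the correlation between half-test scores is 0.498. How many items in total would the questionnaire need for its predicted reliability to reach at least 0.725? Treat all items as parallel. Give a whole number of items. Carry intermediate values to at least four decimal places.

r_full = 2(0.498)/(1 + 0.498) = 0.6649
n = r_tgt(1 − r_full) / [r_full(1 − r_tgt)] = 0.725 × 0.3351 / (0.6649 × 0.275) ≈ 1.3287
Required items = 1.3287 × 12 = 15.94, so 16 items.

16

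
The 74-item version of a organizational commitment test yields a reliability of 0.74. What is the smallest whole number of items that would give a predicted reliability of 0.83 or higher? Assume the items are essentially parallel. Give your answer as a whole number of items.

127

Rearranging the Spearman-Brown formula for n,
n = r_target (1 − r_old) / [ r_old (1 − r_target) ]
n = [0.83 × 0.26] / [0.74 × 0.17]
n = 0.2158 / 0.1258 ≈ 1.7154
1.7154 × 74 = 126.94 → 127 items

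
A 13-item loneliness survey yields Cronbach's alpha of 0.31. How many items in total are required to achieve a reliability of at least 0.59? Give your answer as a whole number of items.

42

Rearranging the Spearman-Brown formula for n,
n = r*(1 − r) / [ r (1 − r*) ]
n = [0.59 × 0.69] / [0.31 × 0.41]
  = 0.4071 / 0.1271 = 3.2030
Items needed = n × 13 = 3.2030 × 13 ≈ 41.64 → round up to 42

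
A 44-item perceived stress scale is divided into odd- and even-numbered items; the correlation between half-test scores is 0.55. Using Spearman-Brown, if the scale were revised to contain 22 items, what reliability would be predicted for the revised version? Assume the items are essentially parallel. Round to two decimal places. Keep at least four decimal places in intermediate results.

First correct the split-half correlation to full-test reliability: r_full = 2 × 0.55 / (1 + 0.55) ≈ 0.7097
Length factor from 44 to 22 items: n = 22/44 = 0.5000
r_new = n·r_full / (1 + (n − 1)·r_full) = 0.3548 / 0.6452 ≈ 0.5499

0.55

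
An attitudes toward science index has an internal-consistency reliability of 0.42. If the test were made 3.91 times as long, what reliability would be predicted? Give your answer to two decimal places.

0.74

r_new = (3.91 × 0.42) / (1 + (3.91 − 1) × 0.42)
r_new = 1.6422 / 2.2222 ≈ 0.7390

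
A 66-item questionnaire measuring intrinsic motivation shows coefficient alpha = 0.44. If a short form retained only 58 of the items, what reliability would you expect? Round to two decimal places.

0.41

The new length is 58/66 = 0.8788 times the old.
By Spearman-Brown, r_new = n r / (1 + (n − 1) r).
r_new = 0.8788·0.44 / [1 + (0.8788 − 1)·0.44]
r_new = 0.3867 / 0.9467 ≈ 0.4085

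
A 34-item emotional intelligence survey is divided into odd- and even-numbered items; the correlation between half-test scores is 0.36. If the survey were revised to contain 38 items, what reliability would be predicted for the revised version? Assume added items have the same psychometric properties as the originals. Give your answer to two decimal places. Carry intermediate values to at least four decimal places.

0.56

Full-test reliability from the split-half r: r_full = 2(0.36)/(1 + 0.36) = 0.5294
Then adjust to 38 items: n = 38/34 = 1.1176
r_new = n·r_full / (1 + (n − 1)·r_full) = 0.5917 / 1.0623 ≈ 0.5570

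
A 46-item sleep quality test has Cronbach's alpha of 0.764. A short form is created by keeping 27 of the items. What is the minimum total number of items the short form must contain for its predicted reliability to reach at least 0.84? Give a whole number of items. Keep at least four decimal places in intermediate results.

Short-form reliability: n = 27/46 = 0.5870; r_27 = n·r/(1+(n−1)r) ≈ 0.6552
Then solve for n' with r_old = 0.6552, r_target = 0.84: n' = 0.84(1 − 0.6552)/[0.6552(1 − 0.84)] = 2.7628
Total items = 2.7628 × 27 = 74.60, rounded up to 75.

75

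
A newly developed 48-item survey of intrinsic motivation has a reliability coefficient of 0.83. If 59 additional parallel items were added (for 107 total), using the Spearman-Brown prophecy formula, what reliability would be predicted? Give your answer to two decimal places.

n = 107/48 = 2.2292
Spearman-Brown: r_new = n·r / (1 + (n − 1)·r)
r_new = (2.2292 × 0.83) / (1 + (2.2292 − 1) × 0.83)
r_new = 1.8502 / 2.0202 ≈ 0.9158

0.92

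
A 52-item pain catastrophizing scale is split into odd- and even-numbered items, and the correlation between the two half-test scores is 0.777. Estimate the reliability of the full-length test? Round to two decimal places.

0.87

Each half is half the length of the full test, so the full test is n = 2 times a half.
r_full = 2(0.777) / (1 + 0.777)
       = 1.5540 / 1.7770 = 0.8745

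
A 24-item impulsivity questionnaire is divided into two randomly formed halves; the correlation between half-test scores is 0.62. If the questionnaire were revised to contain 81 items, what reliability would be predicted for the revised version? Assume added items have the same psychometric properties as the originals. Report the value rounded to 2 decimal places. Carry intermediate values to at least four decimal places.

0.92

First correct the split-half correlation to full-test reliability: r_full = 2 × 0.62 / (1 + 0.62) ≈ 0.7654
Then adjust to 81 items: n = 81/24 = 3.3750
r_new = n·r_full / (1 + (n − 1)·r_full) = 2.5832 / 2.8178 ≈ 0.9167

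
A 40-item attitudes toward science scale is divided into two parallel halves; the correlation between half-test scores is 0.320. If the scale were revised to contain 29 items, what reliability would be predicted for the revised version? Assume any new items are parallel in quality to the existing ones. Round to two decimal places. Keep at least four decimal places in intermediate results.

0.41

First correct the split-half correlation to full-test reliability: r_full = 2 × 0.320 / (1 + 0.320) ≈ 0.4848
Then adjust to 29 items: n = 29/40 = 0.7250
r_new = n·r_full / (1 + (n − 1)·r_full) = 0.3515 / 0.8667 ≈ 0.4056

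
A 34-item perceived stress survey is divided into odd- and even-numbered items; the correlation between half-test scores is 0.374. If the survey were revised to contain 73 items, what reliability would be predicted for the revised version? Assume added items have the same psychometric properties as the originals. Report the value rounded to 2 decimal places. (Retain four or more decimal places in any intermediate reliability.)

Spearman-Brown correction (n = 2): r_full = 2·0.374/(1 + 0.374) = 0.5444
Length factor from 34 to 73 items: n = 73/34 = 2.1471
r_new = n·r_full / (1 + (n − 1)·r_full) = 1.1689 / 1.6245 ≈ 0.7195

0.72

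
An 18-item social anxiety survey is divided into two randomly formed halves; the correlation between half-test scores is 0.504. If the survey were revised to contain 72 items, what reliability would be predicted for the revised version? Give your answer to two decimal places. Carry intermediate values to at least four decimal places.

Spearman-Brown correction (n = 2): r_full = 2·0.504/(1 + 0.504) = 0.6702
Then adjust to 72 items: n = 72/18 = 4.0000
r_new = n·r_full / (1 + (n − 1)·r_full) = 2.6808 / 3.0106 ≈ 0.8905

0.89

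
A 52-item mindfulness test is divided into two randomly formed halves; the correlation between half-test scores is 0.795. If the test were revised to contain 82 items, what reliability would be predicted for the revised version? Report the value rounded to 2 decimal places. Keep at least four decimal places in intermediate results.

0.92

Spearman-Brown correction (n = 2): r_full = 2·0.795/(1 + 0.795) = 0.8858
Length factor from 52 to 82 items: n = 82/52 = 1.5769
r_new = n·r_full / (1 + (n − 1)·r_full) = 1.3968 / 1.5110 ≈ 0.9244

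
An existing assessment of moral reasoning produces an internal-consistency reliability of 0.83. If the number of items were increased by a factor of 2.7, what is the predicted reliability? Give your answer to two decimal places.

By Spearman-Brown, r_new = n r / (1 + (n − 1) r).
r_new = (2.7 × 0.83) / (1 + (2.7 − 1) × 0.83)
r_new = 2.2410 / 2.4110 ≈ 0.9295

0.93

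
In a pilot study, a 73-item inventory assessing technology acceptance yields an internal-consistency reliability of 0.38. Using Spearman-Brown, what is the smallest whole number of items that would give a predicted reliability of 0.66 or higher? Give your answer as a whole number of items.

Spearman-Brown solved for the length factor n:
n = r_target (1 − r_old) / [ r_old (1 − r_target) ]
n = 0.66 × (1 − 0.38) / [ 0.38 × (1 − 0.66) ]
n = 0.4092 / 0.1292 ≈ 3.1672
So the test needs 3.1672 × 73 ≈ 231.21 items; rounding up, 232.

232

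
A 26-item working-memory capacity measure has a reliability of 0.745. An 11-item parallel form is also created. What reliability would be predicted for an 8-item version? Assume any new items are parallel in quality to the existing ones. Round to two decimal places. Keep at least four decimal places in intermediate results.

0.47

The 11-item form is not needed; work directly from the 26-item form with n = 8/26 = 0.3077.
r_{8} = n·r / (1 + (n − 1)·r) = 0.2292 / 0.4842 ≈ 0.4734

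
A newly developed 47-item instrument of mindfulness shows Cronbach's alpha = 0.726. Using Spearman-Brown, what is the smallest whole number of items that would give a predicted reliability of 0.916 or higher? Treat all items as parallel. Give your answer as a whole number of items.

194

Invert Spearman-Brown to solve for n:
n = r*(1 − r) / [ r (1 − r*) ]
n = 0.916 × (1 − 0.726) / [ 0.726 × (1 − 0.916) ]
n = 0.250984 / 0.060984 ≈ 4.1156
Items needed = n × 47 = 4.1156 × 47 ≈ 193.43 → round up to 194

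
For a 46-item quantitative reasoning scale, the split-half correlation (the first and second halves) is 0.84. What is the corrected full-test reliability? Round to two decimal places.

r_full = 2(0.84) / (1 + 0.84)
r_full = 1.6800 / 1.8400 ≈ 0.9130

0.91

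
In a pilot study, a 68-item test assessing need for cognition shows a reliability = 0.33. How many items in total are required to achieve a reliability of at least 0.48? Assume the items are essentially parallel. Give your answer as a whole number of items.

Invert Spearman-Brown to solve for n:
n = r*(1 − r) / [ r (1 − r*) ]
n = [0.48 × 0.67] / [0.33 × 0.52]
  = 0.3216 / 0.1716 = 1.8741
So the test needs 1.8741 × 68 ≈ 127.44 items; rounding up, 128.

128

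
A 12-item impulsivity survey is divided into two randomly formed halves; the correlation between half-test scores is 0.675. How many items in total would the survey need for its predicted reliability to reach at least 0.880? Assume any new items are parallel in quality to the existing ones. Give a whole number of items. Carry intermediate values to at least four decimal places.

22

Corrected full-test reliability: r_full = 2 × 0.675 / (1 + 0.675) ≈ 0.8060
n = r_tgt(1 − r_full) / [r_full(1 − r_tgt)] = 0.880 × 0.1940 / (0.8060 × 0.120) ≈ 1.7651
Required items = 1.7651 × 12 = 21.18, so 22 items.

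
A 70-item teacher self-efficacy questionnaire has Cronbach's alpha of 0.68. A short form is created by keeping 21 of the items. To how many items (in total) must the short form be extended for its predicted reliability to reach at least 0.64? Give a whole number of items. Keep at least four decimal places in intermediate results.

59

Short-form reliability: n = 21/70 = 0.3000; r_21 = n·r/(1+(n−1)r) ≈ 0.3893
Then solve for n' with r_old = 0.3893, r_target = 0.64: n' = 0.64(1 − 0.3893)/[0.3893(1 − 0.64)] = 2.7888
Total items = 2.7888 × 21 = 58.56, rounded up to 59.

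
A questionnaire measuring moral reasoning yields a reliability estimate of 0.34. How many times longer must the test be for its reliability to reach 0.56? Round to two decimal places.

Spearman-Brown solved for the length factor n:
n = r*(1 − r) / [ r (1 − r*) ]
n = [0.56 × 0.66] / [0.34 × 0.44]
n = 0.3696 / 0.1496 ≈ 2.4706

2.47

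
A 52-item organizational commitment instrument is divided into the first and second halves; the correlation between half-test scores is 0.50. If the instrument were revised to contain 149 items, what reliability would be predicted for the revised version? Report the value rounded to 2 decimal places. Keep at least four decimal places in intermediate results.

Spearman-Brown correction (n = 2): r_full = 2·0.50/(1 + 0.50) = 0.6667
Length factor from 52 to 149 items: n = 149/52 = 2.8654
r_new = n·r_full / (1 + (n − 1)·r_full) = 1.9104 / 2.2437 ≈ 0.8515

0.85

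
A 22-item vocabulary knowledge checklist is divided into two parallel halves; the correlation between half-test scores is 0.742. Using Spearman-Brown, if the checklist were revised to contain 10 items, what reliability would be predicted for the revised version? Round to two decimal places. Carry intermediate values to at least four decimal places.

0.72

Full-test reliability from the split-half r: r_full = 2(0.742)/(1 + 0.742) = 0.8519
Length factor from 22 to 10 items: n = 10/22 = 0.4545
r_new = n·r_full / (1 + (n − 1)·r_full) = 0.3872 / 0.5353 ≈ 0.7233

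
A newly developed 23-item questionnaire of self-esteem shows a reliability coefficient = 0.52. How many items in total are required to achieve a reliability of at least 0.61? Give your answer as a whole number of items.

n = [0.61 × 0.48] / [0.52 × 0.39]
  = 0.2928 / 0.2028 = 1.4438
Items needed = n × 23 = 1.4438 × 23 ≈ 33.21 → round up to 34

34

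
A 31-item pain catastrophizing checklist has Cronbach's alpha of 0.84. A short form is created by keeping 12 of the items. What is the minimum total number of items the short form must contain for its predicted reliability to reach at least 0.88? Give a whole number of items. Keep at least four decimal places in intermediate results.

44

Short-form reliability: n = 12/31 = 0.3871; r_12 = n·r/(1+(n−1)r) ≈ 0.6702
Length factor from the short form to reach 0.88: n' = 0.88(1 − 0.6702) / [0.6702(1 − 0.88)] ≈ 3.6087
Items = 3.6087 × 12 ≈ 43.30 → 44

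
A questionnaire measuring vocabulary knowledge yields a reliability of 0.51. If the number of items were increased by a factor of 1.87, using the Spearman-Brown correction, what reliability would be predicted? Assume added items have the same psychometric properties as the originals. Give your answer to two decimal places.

0.66

By Spearman-Brown, r_new = n r / (1 + (n − 1) r).
r_new = (1.87 × 0.51) / (1 + (1.87 − 1) × 0.51)
r_new = 0.9537 / 1.4437 ≈ 0.6606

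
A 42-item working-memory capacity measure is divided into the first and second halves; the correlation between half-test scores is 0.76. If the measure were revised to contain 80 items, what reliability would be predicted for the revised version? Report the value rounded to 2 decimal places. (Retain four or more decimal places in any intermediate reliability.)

Full-test reliability from the split-half r: r_full = 2(0.76)/(1 + 0.76) = 0.8636
Then adjust to 80 items: n = 80/42 = 1.9048
r_new = n·r_full / (1 + (n − 1)·r_full) = 1.6450 / 1.7814 ≈ 0.9234

0.92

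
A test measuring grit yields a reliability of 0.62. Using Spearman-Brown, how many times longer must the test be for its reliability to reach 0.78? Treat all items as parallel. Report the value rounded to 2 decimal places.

Spearman-Brown solved for the length factor n:
n = r*(1 − r) / [ r (1 − r*) ]
n = 0.78 × (1 − 0.62) / [ 0.62 × (1 − 0.78) ]
  = 0.2964 / 0.1364 = 2.1730

2.17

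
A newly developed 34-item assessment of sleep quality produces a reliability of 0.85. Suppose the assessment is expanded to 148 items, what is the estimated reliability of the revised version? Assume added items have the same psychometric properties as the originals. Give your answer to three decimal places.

0.961

The new length is 148/34 = 4.3529 times the old.
Spearman-Brown: r_new = n·r / (1 + (n − 1)·r)
r_new = (4.3529 × 0.85) / (1 + (4.3529 − 1) × 0.85)
     = 3.7000 / 3.8500 = 0.9610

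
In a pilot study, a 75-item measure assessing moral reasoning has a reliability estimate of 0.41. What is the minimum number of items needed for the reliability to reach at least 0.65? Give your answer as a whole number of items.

201

n = 0.65 × (1 − 0.41) / [ 0.41 × (1 − 0.65) ]
n = 0.3835 / 0.1435 ≈ 2.6725
Items needed = n × 75 = 2.6725 × 75 ≈ 200.44 → round up to 201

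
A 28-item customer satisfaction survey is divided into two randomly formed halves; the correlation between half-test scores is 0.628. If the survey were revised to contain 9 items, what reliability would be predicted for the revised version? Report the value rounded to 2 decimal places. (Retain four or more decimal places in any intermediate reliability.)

0.52

First correct the split-half correlation to full-test reliability: r_full = 2 × 0.628 / (1 + 0.628) ≈ 0.7715
Then adjust to 9 items: n = 9/28 = 0.3214
r_new = n·r_full / (1 + (n − 1)·r_full) = 0.2480 / 0.4765 ≈ 0.5205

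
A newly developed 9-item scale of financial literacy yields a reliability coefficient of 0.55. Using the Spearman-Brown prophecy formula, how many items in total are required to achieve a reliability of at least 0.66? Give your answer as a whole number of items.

n = [0.66 × 0.45] / [0.55 × 0.34]
n = 0.2970 / 0.1870 ≈ 1.5882
Items needed = n × 9 = 1.5882 × 9 ≈ 14.29 → round up to 15

15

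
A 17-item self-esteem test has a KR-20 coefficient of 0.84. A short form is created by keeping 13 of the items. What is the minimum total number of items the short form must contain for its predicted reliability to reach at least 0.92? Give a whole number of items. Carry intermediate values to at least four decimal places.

38

First, r for the 13-item form: n = 13/17 = 0.7647, so r_13 = 0.7647·0.84/(1 + (0.7647 − 1)·0.84) = 0.8006
Then solve for n' with r_old = 0.8006, r_target = 0.92: n' = 0.92(1 − 0.8006)/[0.8006(1 − 0.92)] = 2.8642
Total items = 2.8642 × 13 = 37.23, rounded up to 38.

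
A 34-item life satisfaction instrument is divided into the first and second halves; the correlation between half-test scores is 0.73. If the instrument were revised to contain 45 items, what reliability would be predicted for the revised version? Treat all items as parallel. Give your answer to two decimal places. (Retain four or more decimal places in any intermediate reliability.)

0.88

Full-test reliability from the split-half r: r_full = 2(0.73)/(1 + 0.73) = 0.8439
Then adjust to 45 items: n = 45/34 = 1.3235
r_new = n·r_full / (1 + (n − 1)·r_full) = 1.1169 / 1.2730 ≈ 0.8774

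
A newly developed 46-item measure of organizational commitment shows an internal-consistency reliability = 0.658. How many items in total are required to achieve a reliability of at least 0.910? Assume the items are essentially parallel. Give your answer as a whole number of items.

242

Spearman-Brown solved for the length factor n:
n = r*(1 − r) / [ r (1 − r*) ]
n = 0.910 × (1 − 0.658) / [ 0.658 × (1 − 0.910) ]
n = 0.311220 / 0.059220 ≈ 5.2553
So the test needs 5.2553 × 46 ≈ 241.74 items; rounding up, 242.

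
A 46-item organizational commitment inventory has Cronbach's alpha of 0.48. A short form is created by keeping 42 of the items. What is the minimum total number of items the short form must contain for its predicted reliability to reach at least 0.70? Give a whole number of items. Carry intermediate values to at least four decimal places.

117

First, r for the 42-item form: n = 42/46 = 0.9130, so r_42 = 0.9130·0.48/(1 + (0.9130 − 1)·0.48) = 0.4573
Then solve for n' with r_old = 0.4573, r_target = 0.70: n' = 0.70(1 − 0.4573)/[0.4573(1 − 0.70)] = 2.7691
Items = 2.7691 × 42 ≈ 116.30 → 117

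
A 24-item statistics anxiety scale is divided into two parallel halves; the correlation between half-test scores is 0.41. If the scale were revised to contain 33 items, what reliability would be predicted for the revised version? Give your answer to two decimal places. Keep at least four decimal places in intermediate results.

0.66

Spearman-Brown correction (n = 2): r_full = 2·0.41/(1 + 0.41) = 0.5816
Then adjust to 33 items: n = 33/24 = 1.3750
r_new = n·r_full / (1 + (n − 1)·r_full) = 0.7997 / 1.2181 ≈ 0.6565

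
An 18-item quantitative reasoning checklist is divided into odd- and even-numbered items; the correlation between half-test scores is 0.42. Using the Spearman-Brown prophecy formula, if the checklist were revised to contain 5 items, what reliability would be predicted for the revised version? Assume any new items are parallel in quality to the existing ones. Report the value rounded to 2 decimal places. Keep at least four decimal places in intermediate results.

0.29

Spearman-Brown correction (n = 2): r_full = 2·0.42/(1 + 0.42) = 0.5915
Length factor from 18 to 5 items: n = 5/18 = 0.2778
r_new = n·r_full / (1 + (n − 1)·r_full) = 0.1643 / 0.5728 ≈ 0.2868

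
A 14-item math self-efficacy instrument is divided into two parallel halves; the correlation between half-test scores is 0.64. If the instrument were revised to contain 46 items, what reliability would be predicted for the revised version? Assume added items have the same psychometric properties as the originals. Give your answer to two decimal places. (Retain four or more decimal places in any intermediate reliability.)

0.92

First correct the split-half correlation to full-test reliability: r_full = 2 × 0.64 / (1 + 0.64) ≈ 0.7805
Length factor from 14 to 46 items: n = 46/14 = 3.2857
r_new = n·r_full / (1 + (n − 1)·r_full) = 2.5645 / 2.7840 ≈ 0.9212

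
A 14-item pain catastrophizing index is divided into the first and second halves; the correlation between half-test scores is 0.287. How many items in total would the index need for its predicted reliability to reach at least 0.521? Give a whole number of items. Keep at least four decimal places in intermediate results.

Corrected full-test reliability: r_full = 2 × 0.287 / (1 + 0.287) ≈ 0.4460
n = r_tgt(1 − r_full) / [r_full(1 − r_tgt)] = 0.521 × 0.5540 / (0.4460 × 0.479) ≈ 1.3511
Required items = 1.3511 × 14 = 18.92, so 19 items.

19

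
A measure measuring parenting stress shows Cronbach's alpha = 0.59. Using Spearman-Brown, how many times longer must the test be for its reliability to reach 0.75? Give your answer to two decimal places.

2.08

n = 0.75 × (1 − 0.59) / [ 0.59 × (1 − 0.75) ]
  = 0.3075 / 0.1475 = 2.0847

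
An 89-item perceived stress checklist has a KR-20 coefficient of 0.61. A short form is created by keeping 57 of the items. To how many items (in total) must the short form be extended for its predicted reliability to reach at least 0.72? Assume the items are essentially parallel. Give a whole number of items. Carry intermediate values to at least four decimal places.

First, r for the 57-item form: n = 57/89 = 0.6404, so r_57 = 0.6404·0.61/(1 + (0.6404 − 1)·0.61) = 0.5004
Length factor from the short form to reach 0.72: n' = 0.72(1 − 0.5004) / [0.5004(1 − 0.72)] ≈ 2.5673
Total items = 2.5673 × 57 = 146.34, rounded up to 147.

147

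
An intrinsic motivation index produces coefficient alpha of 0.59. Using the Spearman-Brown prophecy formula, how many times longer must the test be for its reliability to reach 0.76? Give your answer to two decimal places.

Spearman-Brown solved for the length factor n:
n = r*(1 − r) / [ r (1 − r*) ]
n = 0.76 × (1 − 0.59) / [ 0.59 × (1 − 0.76) ]
n = 0.3116 / 0.1416 ≈ 2.2006

2.20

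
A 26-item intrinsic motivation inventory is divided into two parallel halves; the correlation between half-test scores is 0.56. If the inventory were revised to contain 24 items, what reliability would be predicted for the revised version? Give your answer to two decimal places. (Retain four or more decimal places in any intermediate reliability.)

0.70

Spearman-Brown correction (n = 2): r_full = 2·0.56/(1 + 0.56) = 0.7179
Then adjust to 24 items: n = 24/26 = 0.9231
r_new = n·r_full / (1 + (n − 1)·r_full) = 0.6627 / 0.9448 ≈ 0.7014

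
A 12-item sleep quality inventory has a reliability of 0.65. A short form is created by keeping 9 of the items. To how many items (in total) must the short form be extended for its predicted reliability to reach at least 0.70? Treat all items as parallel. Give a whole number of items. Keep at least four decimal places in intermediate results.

First, r for the 9-item form: n = 9/12 = 0.7500, so r_9 = 0.7500·0.65/(1 + (0.7500 − 1)·0.65) = 0.5821
Length factor from the short form to reach 0.70: n' = 0.70(1 − 0.5821) / [0.5821(1 − 0.70)] ≈ 1.6751
Items = 1.6751 × 9 ≈ 15.08 → 16

16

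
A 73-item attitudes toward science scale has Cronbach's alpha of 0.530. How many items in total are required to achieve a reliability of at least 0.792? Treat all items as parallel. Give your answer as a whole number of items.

Invert Spearman-Brown to solve for n:
n = r_target (1 − r_old) / [ r_old (1 − r_target) ]
n = 0.792(1 − 0.530) / [0.530(1 − 0.792)]
n = 0.372240 / 0.110240 ≈ 3.3766
Items needed = n × 73 = 3.3766 × 73 ≈ 246.49 → round up to 247

247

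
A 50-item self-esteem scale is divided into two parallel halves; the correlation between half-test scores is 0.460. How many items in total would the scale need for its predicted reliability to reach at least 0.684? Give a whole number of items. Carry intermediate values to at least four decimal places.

Corrected full-test reliability: r_full = 2 × 0.460 / (1 + 0.460) ≈ 0.6301
n = r_tgt(1 − r_full) / [r_full(1 − r_tgt)] = 0.684 × 0.3699 / (0.6301 × 0.316) ≈ 1.2707
Items = 1.2707 × 50 ≈ 63.53 → 64

64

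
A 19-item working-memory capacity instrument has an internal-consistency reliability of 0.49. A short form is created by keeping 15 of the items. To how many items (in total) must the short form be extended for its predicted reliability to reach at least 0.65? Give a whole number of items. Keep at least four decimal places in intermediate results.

37

Short-form reliability: n = 15/19 = 0.7895; r_15 = n·r/(1+(n−1)r) ≈ 0.4313
Then solve for n' with r_old = 0.4313, r_target = 0.65: n' = 0.65(1 − 0.4313)/[0.4313(1 − 0.65)] = 2.4488
Items = 2.4488 × 15 ≈ 36.73 → 37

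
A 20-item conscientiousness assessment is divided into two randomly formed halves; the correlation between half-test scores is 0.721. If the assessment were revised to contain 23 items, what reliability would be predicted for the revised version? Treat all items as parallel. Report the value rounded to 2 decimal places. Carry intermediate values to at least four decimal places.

Spearman-Brown correction (n = 2): r_full = 2·0.721/(1 + 0.721) = 0.8379
Then adjust to 23 items: n = 23/20 = 1.1500
r_new = n·r_full / (1 + (n − 1)·r_full) = 0.9636 / 1.1257 ≈ 0.8560

0.86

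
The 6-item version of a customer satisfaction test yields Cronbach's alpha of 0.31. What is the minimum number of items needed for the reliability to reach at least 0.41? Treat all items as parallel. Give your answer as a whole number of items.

10

Rearranging the Spearman-Brown formula for n,
n = r*(1 − r) / [ r (1 − r*) ]
n = 0.41(1 − 0.31) / [0.31(1 − 0.41)]
  = 0.2829 / 0.1829 = 1.5467
1.5467 × 6 = 9.28 → 10 items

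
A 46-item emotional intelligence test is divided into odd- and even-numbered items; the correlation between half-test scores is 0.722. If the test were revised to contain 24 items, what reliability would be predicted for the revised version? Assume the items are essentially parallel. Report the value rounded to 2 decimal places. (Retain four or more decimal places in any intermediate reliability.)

0.73

First correct the split-half correlation to full-test reliability: r_full = 2 × 0.722 / (1 + 0.722) ≈ 0.8386
Then adjust to 24 items: n = 24/46 = 0.5217
r_new = n·r_full / (1 + (n − 1)·r_full) = 0.4375 / 0.5989 ≈ 0.7305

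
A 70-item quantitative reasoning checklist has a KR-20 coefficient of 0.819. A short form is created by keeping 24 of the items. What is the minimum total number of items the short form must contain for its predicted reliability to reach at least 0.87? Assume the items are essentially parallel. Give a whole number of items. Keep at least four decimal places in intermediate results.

104

Short-form reliability: n = 24/70 = 0.3429; r_24 = n·r/(1+(n−1)r) ≈ 0.6081
Length factor from the short form to reach 0.87: n' = 0.87(1 − 0.6081) / [0.6081(1 − 0.87)] ≈ 4.3130
Total items = 4.3130 × 24 = 103.51, rounded up to 104.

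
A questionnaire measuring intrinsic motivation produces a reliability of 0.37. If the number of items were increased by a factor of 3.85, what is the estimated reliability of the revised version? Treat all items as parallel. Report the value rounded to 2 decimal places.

r_new = 3.85·0.37 / [1 + (3.85 − 1)·0.37]
r_new = 1.4245 / 2.0545 ≈ 0.6934

0.69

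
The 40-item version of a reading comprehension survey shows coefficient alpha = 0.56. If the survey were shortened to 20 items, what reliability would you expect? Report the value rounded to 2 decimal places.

0.39

The new length is 20/40 = 0.5 times the old.
Apply the Spearman-Brown prophecy formula, r' = nr / [1 + (n − 1)r]:
r_new = 0.5·0.56 / [1 + (0.5 − 1)·0.56]
     = 0.2800 / 0.7200 = 0.3889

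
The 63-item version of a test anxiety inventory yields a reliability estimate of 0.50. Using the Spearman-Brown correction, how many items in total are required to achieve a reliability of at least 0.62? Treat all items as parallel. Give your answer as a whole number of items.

Rearranging the Spearman-Brown formula for n,
n = r_target (1 − r_old) / [ r_old (1 − r_target) ]
n = [0.62 × 0.50] / [0.50 × 0.38]
n = 0.3100 / 0.1900 ≈ 1.6316
Items needed = n × 63 = 1.6316 × 63 ≈ 102.79 → round up to 103

103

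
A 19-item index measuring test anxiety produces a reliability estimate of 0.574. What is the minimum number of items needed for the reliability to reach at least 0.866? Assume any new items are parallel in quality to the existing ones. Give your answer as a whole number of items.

92

Spearman-Brown solved for the length factor n:
n = r_target (1 − r_old) / [ r_old (1 − r_target) ]
n = [0.866 × 0.426] / [0.574 × 0.134]
n = 0.368916 / 0.076916 ≈ 4.7963
So the test needs 4.7963 × 19 ≈ 91.13 items; rounding up, 92.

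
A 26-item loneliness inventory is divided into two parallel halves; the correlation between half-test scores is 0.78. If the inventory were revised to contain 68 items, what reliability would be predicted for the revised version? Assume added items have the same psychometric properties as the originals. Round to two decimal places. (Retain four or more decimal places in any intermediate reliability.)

Full-test reliability from the split-half r: r_full = 2(0.78)/(1 + 0.78) = 0.8764
Then adjust to 68 items: n = 68/26 = 2.6154
r_new = n·r_full / (1 + (n − 1)·r_full) = 2.2921 / 2.4157 ≈ 0.9488

0.95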